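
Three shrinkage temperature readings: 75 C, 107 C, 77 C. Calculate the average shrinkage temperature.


86.3 C


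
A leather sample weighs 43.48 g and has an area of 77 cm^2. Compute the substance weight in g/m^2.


Substance weight = mass / area x 10000
SW = 43.48 / 77 x 10000
SW = 5646.8 g/m^2


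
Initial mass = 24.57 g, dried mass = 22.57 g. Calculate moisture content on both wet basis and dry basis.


Moisture lost = 24.57 - 22.57 = 2.00 g
Wet basis MC = 2.00 / 24.57 x 100 = 8.1%
Dry basis MC = 2.00 / 22.57 x 100 = 8.9%


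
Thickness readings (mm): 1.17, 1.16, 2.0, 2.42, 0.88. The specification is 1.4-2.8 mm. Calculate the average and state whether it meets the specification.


Sum = 7.63
Average = 7.63 / 5 = 1.53 mm
Specification range: 1.4 to 2.8 mm
Within spec: Yes


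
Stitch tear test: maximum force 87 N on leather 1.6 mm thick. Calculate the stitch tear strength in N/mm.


Stitch tear strength = force / thickness
STS = 87 / 1.6 = 54.4 N/mm


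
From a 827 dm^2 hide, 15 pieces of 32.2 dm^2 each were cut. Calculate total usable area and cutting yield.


Usable area = 483.0 dm^2
Yield = 58.4%

Total usable = 15 x 32.2 = 483.0 dm^2
Yield = 483.0 / 827 x 100 = 58.4%


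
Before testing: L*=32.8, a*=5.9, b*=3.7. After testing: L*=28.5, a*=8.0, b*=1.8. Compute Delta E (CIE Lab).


Delta E = 5.15

dL = 28.5 - 32.8 = -4.3
da = 8.0 - 5.9 = 2.1
db = 1.8 - 3.7 = -1.9
dE = sqrt((-4.3)^2 + (2.1)^2 + (-1.9)^2) = 5.15


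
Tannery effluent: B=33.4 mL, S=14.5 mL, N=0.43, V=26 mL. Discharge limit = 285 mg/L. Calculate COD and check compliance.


COD = (33.4 - 14.5) x 0.43 x 8000 / 26 = 2500.6 mg/L
Limit: 285 mg/L
Compliant: No


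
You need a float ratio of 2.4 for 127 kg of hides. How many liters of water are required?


Water = hide weight x target ratio
Water = 127 x 2.4 = 304.8 L


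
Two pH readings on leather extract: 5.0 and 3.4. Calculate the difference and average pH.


Difference = |5.0 - 3.4| = 1.6
Average = (5.0 + 3.4) / 2 = 4.20


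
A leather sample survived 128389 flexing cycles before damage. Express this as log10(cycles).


log10(128389) = 5.11


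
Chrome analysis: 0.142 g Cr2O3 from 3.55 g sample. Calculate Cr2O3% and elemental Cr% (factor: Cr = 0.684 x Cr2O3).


Cr2O3 = 4.00%
Cr = 2.74%


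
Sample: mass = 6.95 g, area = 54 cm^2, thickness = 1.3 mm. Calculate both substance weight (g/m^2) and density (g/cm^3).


SW = 6.95 / 54 x 10000 = 1287.0 g/m^2
Volume = 54 x 1.3 / 10 = 7.02 cm^3
Density = 6.95 / 7.02 = 0.990 g/cm^3


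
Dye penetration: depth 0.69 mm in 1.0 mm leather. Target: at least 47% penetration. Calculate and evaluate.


Penetration = 69.0%
Meets target: Yes

Penetration = 0.69 / 1.0 x 100 = 69.0%
Target: 47%
Meets target: Yes


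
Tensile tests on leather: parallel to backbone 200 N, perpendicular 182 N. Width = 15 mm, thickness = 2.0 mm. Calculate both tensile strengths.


Parallel = 6.67 N/mm^2
Perpendicular = 6.07 N/mm^2

Area = 15 x 2.0 = 30.0 mm^2
TS (parallel) = 200 / 30.0 = 6.67 N/mm^2
TS (perpendicular) = 182 / 30.0 = 6.07 N/mm^2


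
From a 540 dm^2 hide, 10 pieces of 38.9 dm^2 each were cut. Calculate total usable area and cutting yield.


Usable area = 389.0 dm^2
Yield = 72.0%

Total usable = 10 x 38.9 = 389.0 dm^2
Yield = 389.0 / 540 x 100 = 72.0%


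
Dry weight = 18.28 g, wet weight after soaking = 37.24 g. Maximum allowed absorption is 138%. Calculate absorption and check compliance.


Absorption = 103.7%
Compliant: Yes


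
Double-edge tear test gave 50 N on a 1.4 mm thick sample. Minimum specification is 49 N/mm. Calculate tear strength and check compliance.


Tear strength = 35.7 N/mm
Compliant: No

Tear strength = 50 / 1.4 = 35.7 N/mm
Required minimum = 49 N/mm
Compliant: No


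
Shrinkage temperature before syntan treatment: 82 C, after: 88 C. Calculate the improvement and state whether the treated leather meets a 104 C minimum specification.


Improvement = 6 C
Meets 104 C spec: No

Improvement = 88 - 82 = 6 C
Spec check: 88 C >= 104 C? No


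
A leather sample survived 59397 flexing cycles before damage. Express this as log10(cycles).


4.77


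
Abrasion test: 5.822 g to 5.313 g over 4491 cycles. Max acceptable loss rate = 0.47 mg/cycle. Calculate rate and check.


Loss = 5.822 - 5.313 = 0.509 g
Rate = 0.509 g / 4491 cycles x 1000 = 0.113 mg/cycle
Max = 0.47 mg/cycle
Passes: Yes


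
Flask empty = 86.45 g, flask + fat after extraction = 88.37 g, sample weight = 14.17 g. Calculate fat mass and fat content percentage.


Fat mass = 1.92 g
Fat content = 13.5%

Fat mass = 88.37 - 86.45 = 1.92 g
Fat% = 1.92 / 14.17 x 100 = 13.5%


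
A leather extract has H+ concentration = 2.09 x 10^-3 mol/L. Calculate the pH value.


pH = 2.68


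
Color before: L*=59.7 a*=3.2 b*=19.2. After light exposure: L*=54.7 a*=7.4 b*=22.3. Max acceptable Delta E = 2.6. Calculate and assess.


dL = -5.0, da = 4.2, db = 3.1
dE = sqrt((-5.0)^2 + (4.2)^2 + (3.1)^2) = 7.23
Max = 2.6
Passes: No


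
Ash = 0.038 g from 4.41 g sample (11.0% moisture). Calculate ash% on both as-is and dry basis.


As-is ash% = 0.038 / 4.41 x 100 = 0.86%
Dry mass = 4.41 x (100 - 11.0) / 100 = 3.9249 g
Dry-basis ash% = 0.038 / 3.9249 x 100 = 0.97%


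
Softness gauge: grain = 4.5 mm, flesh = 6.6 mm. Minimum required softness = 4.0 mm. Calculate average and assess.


Average = (4.5 + 6.6) / 2 = 5.55 mm
Minimum = 4.0 mm
Meets requirement: Yes


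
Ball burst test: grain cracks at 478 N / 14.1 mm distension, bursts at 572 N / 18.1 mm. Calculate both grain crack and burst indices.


Crack index = 478 / 14.1 = 33.9 N/mm
Burst index = 572 / 18.1 = 31.6 N/mm


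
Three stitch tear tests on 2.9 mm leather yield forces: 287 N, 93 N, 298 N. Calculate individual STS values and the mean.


STS1 = 287 / 2.9 = 99.0 N/mm
STS2 = 93 / 2.9 = 32.1 N/mm
STS3 = 298 / 2.9 = 102.8 N/mm
Mean = (99.0 + 32.1 + 102.8) / 3 = 78.0 N/mm


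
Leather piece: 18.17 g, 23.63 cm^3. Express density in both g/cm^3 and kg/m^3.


0.769 g/cm^3
769 kg/m^3

Density = 18.17 / 23.63 = 0.769 g/cm^3
Convert: 0.769 x 1000 = 769 kg/m^3


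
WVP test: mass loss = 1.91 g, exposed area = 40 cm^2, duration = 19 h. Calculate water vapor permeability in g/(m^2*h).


WVP = mass_loss / (area x time) x 10000
WVP = 1.91 / (40 x 19) x 10000
WVP = 1.91 / 760 x 10000 = 25.13 g/(m^2*h)


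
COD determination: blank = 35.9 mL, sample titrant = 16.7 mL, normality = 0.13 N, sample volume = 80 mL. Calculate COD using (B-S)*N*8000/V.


COD = (35.9 - 16.7) x 0.13 x 8000 / 80
COD = 19.2 x 0.13 x 8000 / 80
COD = 249.6 mg/L


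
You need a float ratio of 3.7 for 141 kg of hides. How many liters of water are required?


Water = hide weight x target ratio
Water = 141 x 3.7 = 521.7 L


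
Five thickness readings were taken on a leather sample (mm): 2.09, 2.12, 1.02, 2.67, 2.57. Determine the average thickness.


2.09 mm

Sum = 2.09 + 2.12 + 1.02 + 2.67 + 2.57 = 10.47
Average = 10.47 / 5 = 2.09 mm


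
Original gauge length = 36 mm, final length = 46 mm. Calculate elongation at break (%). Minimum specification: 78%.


Elongation = 27.8%
Meets spec: No


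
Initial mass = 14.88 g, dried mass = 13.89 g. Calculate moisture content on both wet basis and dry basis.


Moisture lost = 14.88 - 13.89 = 0.99 g
Wet basis MC = 0.99 / 14.88 x 100 = 6.7%
Dry basis MC = 0.99 / 13.89 x 100 = 7.1%


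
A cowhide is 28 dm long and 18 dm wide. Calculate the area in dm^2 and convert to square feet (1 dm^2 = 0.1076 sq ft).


Area = 28 x 18 = 504 dm^2
Conversion: 504 x 0.1076 = 54.23 sq ft


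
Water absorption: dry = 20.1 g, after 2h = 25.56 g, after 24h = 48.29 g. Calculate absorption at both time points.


WA (2h) = (25.56 - 20.1) / 20.1 x 100 = 27.2%
WA (24h) = (48.29 - 20.1) / 20.1 x 100 = 140.2%


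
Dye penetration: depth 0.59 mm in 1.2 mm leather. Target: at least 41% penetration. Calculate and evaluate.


Penetration = 0.59 / 1.2 x 100 = 49.2%
Target: 41%
Meets target: Yes


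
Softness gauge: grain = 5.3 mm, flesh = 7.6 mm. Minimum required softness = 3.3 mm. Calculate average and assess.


Average = (5.3 + 7.6) / 2 = 6.45 mm
Minimum = 3.3 mm
Meets requirement: Yes


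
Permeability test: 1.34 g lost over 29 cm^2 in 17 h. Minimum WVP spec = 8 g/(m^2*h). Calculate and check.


WVP = 27.18 g/(m^2*h)
Meets specification: Yes


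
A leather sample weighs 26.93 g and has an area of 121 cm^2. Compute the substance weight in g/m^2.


Substance weight = mass / area x 10000
SW = 26.93 / 121 x 10000
SW = 2225.6 g/m^2


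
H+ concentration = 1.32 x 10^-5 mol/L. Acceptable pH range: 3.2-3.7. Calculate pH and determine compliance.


pH = -log10(1.32 x 10^-5) = 4.88
Range: 3.2 to 3.7
Compliant: No


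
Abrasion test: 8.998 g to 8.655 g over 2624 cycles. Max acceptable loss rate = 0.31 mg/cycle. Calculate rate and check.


Loss = 8.998 - 8.655 = 0.343 g
Rate = 0.343 g / 2624 cycles x 1000 = 0.131 mg/cycle
Max = 0.31 mg/cycle
Passes: Yes


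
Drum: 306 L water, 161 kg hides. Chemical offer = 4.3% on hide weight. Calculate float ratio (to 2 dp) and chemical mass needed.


Float ratio = 306 / 161 = 1.90
Chemical = 161 x 4.3 / 100 = 6.923 kg


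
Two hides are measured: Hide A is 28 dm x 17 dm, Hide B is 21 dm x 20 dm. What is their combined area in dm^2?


896 dm^2

Hide A area = 28 x 17 = 476 dm^2
Hide B area = 21 x 20 = 420 dm^2
Total = 476 + 420 = 896 dm^2


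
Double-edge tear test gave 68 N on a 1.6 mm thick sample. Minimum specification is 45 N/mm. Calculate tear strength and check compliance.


Tear strength = 68 / 1.6 = 42.5 N/mm
Required minimum = 45 N/mm
Compliant: No


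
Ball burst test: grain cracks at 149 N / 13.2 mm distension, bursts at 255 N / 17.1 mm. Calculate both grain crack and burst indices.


Crack index = 11.3 N/mm
Burst index = 14.9 N/mm


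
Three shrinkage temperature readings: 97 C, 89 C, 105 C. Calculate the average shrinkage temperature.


97.0 C

Average = (97 + 89 + 105) / 3
Average = 291 / 3 = 97.0 C


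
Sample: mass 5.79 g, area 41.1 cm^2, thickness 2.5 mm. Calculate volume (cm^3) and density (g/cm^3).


Thickness in cm = 2.5 / 10 = 0.25 cm
Volume = 41.1 x 0.25 = 10.275 cm^3
Density = 5.79 / 10.275 = 0.564 g/cm^3


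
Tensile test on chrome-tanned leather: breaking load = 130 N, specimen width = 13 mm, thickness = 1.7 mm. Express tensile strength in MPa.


5.88 MPa

Cross-section = 13 x 1.7 = 22.1 mm^2
TS = 130 / 22.1 = 5.88 MPa
(1 N/mm^2 = 1 MPa)


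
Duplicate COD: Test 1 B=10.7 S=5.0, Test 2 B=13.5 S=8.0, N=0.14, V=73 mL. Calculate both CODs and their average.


COD1 = 87.5 mg/L
COD2 = 84.4 mg/L
Average = 86.0 mg/L

COD1 = (10.7 - 5.0) x 0.14 x 8000 / 73 = 87.5 mg/L
COD2 = (13.5 - 8.0) x 0.14 x 8000 / 73 = 84.4 mg/L
Average = (87.5 + 84.4) / 2 = 86.0 mg/L


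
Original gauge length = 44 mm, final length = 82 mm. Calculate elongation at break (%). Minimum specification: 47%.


Elongation = 86.4%
Meets spec: Yes


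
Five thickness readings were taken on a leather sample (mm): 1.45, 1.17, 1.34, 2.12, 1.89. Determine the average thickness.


Sum = 1.45 + 1.17 + 1.34 + 2.12 + 1.89 = 7.97
Average = 7.97 / 5 = 1.59 mm


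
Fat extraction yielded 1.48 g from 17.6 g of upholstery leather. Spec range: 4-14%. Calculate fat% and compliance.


Fat content = 8.4%
Compliant: Yes

Fat% = 1.48 / 17.6 x 100 = 8.4%
Spec range: 4-14%
Compliant: Yes


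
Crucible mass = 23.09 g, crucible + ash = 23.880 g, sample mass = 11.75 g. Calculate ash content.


Ash mass = 23.880 - 23.09 = 0.790 g
Ash% = 0.790 / 11.75 x 100 = 6.72%


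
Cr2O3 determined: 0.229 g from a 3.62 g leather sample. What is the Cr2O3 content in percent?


Cr2O3% = 0.229 / 3.62 x 100
Cr2O3% = 6.33%


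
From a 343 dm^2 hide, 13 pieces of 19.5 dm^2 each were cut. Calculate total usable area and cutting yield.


Total usable = 13 x 19.5 = 253.5 dm^2
Yield = 253.5 / 343 x 100 = 73.9%


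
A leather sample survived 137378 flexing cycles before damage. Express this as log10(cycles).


log10(137378) = 5.14


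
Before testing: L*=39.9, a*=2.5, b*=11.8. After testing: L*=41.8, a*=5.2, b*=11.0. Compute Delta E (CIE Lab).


Delta E = 3.40


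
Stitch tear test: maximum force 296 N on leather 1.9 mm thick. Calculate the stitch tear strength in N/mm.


Stitch tear strength = force / thickness
STS = 296 / 1.9 = 155.8 N/mm


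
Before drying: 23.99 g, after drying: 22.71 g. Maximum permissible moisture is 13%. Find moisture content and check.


Moisture content = 5.3%
Acceptable: Yes


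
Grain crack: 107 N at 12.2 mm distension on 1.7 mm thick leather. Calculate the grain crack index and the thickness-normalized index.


Crack index = 8.8 N/mm
Normalized index = 5.2 N/mm per mm

Crack index = 107 / 12.2 = 8.8 N/mm
Normalized = 8.8 / 1.7 = 5.2 N/mm per mm


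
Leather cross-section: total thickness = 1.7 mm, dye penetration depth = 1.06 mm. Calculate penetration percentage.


Penetration% = 1.06 / 1.7 x 100
Penetration = 62.4%


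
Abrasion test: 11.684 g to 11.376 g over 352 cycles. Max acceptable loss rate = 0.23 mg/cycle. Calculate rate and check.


Rate = 0.875 mg/cycle
Passes: No

Loss = 11.684 - 11.376 = 0.308 g
Rate = 0.308 g / 352 cycles x 1000 = 0.875 mg/cycle
Max = 0.23 mg/cycle
Passes: No


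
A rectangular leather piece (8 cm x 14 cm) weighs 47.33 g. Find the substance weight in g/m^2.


4225.9 g/m^2

Area = 8 x 14 = 112 cm^2
SW = 47.33 / 112 x 10000 = 4225.9 g/m^2


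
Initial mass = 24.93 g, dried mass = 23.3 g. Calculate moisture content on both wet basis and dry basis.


Moisture lost = 24.93 - 23.3 = 1.63 g
Wet basis MC = 1.63 / 24.93 x 100 = 6.5%
Dry basis MC = 1.63 / 23.3 x 100 = 7.0%


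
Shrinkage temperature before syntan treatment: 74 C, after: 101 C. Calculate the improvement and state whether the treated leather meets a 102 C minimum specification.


Improvement = 101 - 74 = 27 C
Spec check: 101 C >= 102 C? No


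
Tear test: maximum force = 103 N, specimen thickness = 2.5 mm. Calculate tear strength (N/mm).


Tear strength = force / thickness
Tear = 103 / 2.5 = 41.2 N/mm


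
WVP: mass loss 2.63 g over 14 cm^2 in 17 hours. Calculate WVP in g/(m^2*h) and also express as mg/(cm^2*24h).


WVP = 2.63 / (14 x 17) x 10000 = 110.50 g/(m^2*h)
Mass loss in mg = 2.63 x 1000 = 2630 mg
Per cm^2 per 24h in mg: 2630 x 24 / (14 x 17) = 63120 / 238 = 265.21 mg/(cm^2*24h)


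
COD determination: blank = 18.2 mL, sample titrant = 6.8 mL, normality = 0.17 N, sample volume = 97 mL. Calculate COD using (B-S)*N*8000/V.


COD = (18.2 - 6.8) x 0.17 x 8000 / 97
COD = 11.4 x 0.17 x 8000 / 97
COD = 159.8 mg/L


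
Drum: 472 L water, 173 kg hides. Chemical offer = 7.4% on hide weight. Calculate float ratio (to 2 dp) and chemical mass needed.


Float ratio = 472 / 173 = 2.73
Chemical = 173 x 7.4 / 100 = 12.802 kg


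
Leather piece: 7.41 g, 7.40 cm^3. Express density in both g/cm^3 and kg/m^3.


Density = 7.41 / 7.40 = 1.001 g/cm^3
Convert: 1.001 x 1000 = 1001 kg/m^3


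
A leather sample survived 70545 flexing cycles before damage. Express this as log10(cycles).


4.85


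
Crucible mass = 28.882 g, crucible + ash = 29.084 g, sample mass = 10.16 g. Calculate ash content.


Ash mass = 0.202 g
Ash content = 1.99%

Ash mass = 29.084 - 28.882 = 0.202 g
Ash% = 0.202 / 10.16 x 100 = 1.99%


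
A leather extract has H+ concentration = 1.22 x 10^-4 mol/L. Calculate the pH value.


pH = 3.91

pH = -log10[H+]
pH = -log10(1.22 x 10^-4) = 3.91


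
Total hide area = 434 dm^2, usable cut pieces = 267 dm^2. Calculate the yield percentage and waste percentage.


Yield = 61.5%
Waste = 38.5%


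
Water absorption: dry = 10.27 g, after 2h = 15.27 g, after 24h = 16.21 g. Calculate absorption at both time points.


WA (2h) = (15.27 - 10.27) / 10.27 x 100 = 48.7%
WA (24h) = (16.21 - 10.27) / 10.27 x 100 = 57.8%


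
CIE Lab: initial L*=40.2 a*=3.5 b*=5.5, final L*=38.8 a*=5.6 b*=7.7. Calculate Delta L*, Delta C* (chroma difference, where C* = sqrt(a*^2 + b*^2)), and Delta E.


Delta L* = 38.8 - 40.2 = -1.4
C1* = sqrt((3.5)^2 + (5.5)^2) = 6.519
C2* = sqrt((5.6)^2 + (7.7)^2) = 9.521
Delta C* = 9.521 - 6.519 = 3.00
Delta E = sqrt((-1.4)^2 + (2.1)^2 + (2.2)^2) = 3.35


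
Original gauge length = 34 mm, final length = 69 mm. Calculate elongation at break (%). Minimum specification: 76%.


Elongation = 102.9%
Meets spec: Yes


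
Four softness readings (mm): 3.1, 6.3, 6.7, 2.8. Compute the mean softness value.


Sum = 3.1 + 6.3 + 6.7 + 2.8
Mean = 18.9 / 4 = 4.73 mm


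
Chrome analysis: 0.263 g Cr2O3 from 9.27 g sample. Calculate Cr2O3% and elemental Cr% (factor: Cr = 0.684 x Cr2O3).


Cr2O3% = 0.263 / 9.27 x 100 = 2.84%
Cr% = 2.84 x 0.684 = 1.94%


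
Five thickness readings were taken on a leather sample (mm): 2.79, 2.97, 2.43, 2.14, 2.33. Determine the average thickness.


2.53 mm

Sum = 2.79 + 2.97 + 2.43 + 2.14 + 2.33 = 12.66
Average = 12.66 / 5 = 2.53 mm


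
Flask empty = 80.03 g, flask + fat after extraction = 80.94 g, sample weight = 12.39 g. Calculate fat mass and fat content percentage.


Fat mass = 80.94 - 80.03 = 0.91 g
Fat% = 0.91 / 12.39 x 100 = 7.3%


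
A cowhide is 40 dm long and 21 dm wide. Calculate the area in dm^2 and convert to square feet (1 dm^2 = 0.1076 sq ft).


Area = 40 x 21 = 840 dm^2
Conversion: 840 x 0.1076 = 90.38 sq ft


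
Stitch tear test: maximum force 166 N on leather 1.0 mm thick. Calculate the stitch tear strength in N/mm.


Stitch tear strength = force / thickness
STS = 166 / 1.0 = 166.0 N/mm


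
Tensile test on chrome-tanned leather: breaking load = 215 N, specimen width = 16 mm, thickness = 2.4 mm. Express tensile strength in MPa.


5.60 MPa

Cross-section = 16 x 2.4 = 38.4 mm^2
TS = 215 / 38.4 = 5.60 MPa
(1 N/mm^2 = 1 MPa)


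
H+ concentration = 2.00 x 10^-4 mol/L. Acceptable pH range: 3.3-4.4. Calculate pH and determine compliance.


pH = 3.70
Compliant: Yes

pH = -log10(2.00 x 10^-4) = 3.70
Range: 3.3 to 4.4
Compliant: Yes


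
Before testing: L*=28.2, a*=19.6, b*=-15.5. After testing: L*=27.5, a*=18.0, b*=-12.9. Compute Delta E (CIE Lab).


dL = 27.5 - 28.2 = -0.7
da = 18.0 - 19.6 = -1.6
db = -12.9 - (-15.5) = 2.6
dE = sqrt((-0.7)^2 + (-1.6)^2 + (2.6)^2) = 3.13


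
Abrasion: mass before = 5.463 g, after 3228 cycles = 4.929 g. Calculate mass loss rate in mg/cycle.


0.165 mg/cycle

Mass loss = 5.463 - 4.929 = 0.534 g
Rate = 0.534 / 3228 x 1000 = 0.165 mg/cycle


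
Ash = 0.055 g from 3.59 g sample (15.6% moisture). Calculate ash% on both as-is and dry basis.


As-is ash = 1.53%
Dry-basis ash = 1.82%


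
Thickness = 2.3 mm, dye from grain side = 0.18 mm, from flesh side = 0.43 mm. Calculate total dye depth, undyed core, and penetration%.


Total dyed = 0.61 mm
Undyed core = 1.69 mm
Penetration = 26.5%

Total dyed = 0.18 + 0.43 = 0.61 mm
Undyed core = 2.3 - 0.61 = 1.69 mm
Penetration = 0.61 / 2.3 x 100 = 26.5%


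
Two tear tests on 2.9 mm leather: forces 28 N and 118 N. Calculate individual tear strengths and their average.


Tear 1 = 28 / 2.9 = 9.7 N/mm
Tear 2 = 118 / 2.9 = 40.7 N/mm
Average = (9.7 + 40.7) / 2 = 25.2 N/mm


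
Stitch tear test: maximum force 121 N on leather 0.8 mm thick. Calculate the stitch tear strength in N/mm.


Stitch tear strength = force / thickness
STS = 121 / 0.8 = 151.3 N/mm


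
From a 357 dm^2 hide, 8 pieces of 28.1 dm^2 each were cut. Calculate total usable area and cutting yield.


Usable area = 224.8 dm^2
Yield = 63.0%

Total usable = 8 x 28.1 = 224.8 dm^2
Yield = 224.8 / 357 x 100 = 63.0%


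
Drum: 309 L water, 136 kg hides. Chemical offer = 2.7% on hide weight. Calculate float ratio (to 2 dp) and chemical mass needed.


Float ratio = 309 / 136 = 2.27
Chemical = 136 x 2.7 / 100 = 3.672 kg


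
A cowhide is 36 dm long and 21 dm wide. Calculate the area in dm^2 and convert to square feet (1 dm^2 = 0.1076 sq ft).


756 dm^2
81.35 sq ft

Area = 36 x 21 = 756 dm^2
Conversion: 756 x 0.1076 = 81.35 sq ft


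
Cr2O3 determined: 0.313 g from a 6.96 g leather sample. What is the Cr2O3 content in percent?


4.50%


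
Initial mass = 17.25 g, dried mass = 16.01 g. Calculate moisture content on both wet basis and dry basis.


Moisture lost = 17.25 - 16.01 = 1.24 g
Wet basis MC = 1.24 / 17.25 x 100 = 7.2%
Dry basis MC = 1.24 / 16.01 x 100 = 7.7%


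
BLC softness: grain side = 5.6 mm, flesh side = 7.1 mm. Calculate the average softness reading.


6.35 mm


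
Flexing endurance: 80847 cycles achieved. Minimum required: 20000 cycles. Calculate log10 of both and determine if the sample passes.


log10(80847) = 4.91
log10(20000) = 4.30
Passes: Yes


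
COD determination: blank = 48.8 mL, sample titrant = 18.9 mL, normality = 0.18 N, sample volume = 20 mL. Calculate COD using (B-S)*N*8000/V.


2152.8 mg/L

COD = (48.8 - 18.9) x 0.18 x 8000 / 20
COD = 29.9 x 0.18 x 8000 / 20
COD = 2152.8 mg/L


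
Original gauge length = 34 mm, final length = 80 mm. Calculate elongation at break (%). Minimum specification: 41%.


Extension = 80 - 34 = 46 mm
Elongation = 46 / 34 x 100 = 135.3%
Minimum required: 41%
Meets specification: Yes


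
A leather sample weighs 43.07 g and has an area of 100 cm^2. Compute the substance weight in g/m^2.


4307.0 g/m^2

Substance weight = mass / area x 10000
SW = 43.07 / 100 x 10000
SW = 4307.0 g/m^2


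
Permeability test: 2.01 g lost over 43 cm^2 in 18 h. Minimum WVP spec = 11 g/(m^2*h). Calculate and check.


WVP = 2.01 / (43 x 18) x 10000 = 25.97 g/(m^2*h)
Minimum: 11 g/(m^2*h)
Meets spec: Yes


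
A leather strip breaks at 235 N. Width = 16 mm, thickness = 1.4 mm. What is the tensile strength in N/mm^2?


Cross-sectional area = 16 x 1.4 = 22.4 mm^2
Tensile strength = 235 / 22.4 = 10.49 N/mm^2


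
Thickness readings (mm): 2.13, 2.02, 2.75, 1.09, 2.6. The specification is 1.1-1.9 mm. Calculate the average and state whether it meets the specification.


Average = 2.12 mm
Within specification: No

Sum = 10.59
Average = 10.59 / 5 = 2.12 mm
Specification range: 1.1 to 1.9 mm
Within spec: No


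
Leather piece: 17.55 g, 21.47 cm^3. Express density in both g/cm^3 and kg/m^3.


0.817 g/cm^3
817 kg/m^3


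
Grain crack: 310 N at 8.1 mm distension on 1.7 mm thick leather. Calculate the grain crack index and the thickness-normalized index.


Crack index = 38.3 N/mm
Normalized index = 22.5 N/mm per mm

Crack index = 310 / 8.1 = 38.3 N/mm
Normalized = 38.3 / 1.7 = 22.5 N/mm per mm


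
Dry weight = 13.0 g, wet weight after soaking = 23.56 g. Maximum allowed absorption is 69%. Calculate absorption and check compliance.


Absorption = 81.2%
Compliant: No


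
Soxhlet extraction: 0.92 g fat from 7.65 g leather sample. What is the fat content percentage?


12.0%

Fat content = 0.92 / 7.65 x 100
Fat = 12.0%


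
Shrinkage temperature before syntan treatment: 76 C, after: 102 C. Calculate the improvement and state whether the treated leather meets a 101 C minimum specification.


Improvement = 102 - 76 = 26 C
Spec check: 102 C >= 101 C? Yes


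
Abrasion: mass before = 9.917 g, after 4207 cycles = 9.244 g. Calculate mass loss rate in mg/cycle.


0.160 mg/cycle

Mass loss = 9.917 - 9.244 = 0.673 g
Rate = 0.673 / 4207 x 1000 = 0.160 mg/cycle


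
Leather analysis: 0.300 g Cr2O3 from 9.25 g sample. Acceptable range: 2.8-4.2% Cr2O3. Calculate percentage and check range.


Cr2O3 = 3.24%
Within range: Yes


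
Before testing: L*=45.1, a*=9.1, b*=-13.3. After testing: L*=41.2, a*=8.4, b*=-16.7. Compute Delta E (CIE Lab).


dL = 41.2 - 45.1 = -3.9
da = 8.4 - 9.1 = -0.7
db = -16.7 - (-13.3) = -3.4
dE = sqrt((-3.9)^2 + (-0.7)^2 + (-3.4)^2) = 5.22


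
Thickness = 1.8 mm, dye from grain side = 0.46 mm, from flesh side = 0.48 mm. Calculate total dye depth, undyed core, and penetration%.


Total dyed = 0.46 + 0.48 = 0.94 mm
Undyed core = 1.8 - 0.94 = 0.86 mm
Penetration = 0.94 / 1.8 x 100 = 52.2%


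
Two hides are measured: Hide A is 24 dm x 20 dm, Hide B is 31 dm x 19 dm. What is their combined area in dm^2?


1069 dm^2

Hide A area = 24 x 20 = 480 dm^2
Hide B area = 31 x 19 = 589 dm^2
Total = 480 + 589 = 1069 dm^2


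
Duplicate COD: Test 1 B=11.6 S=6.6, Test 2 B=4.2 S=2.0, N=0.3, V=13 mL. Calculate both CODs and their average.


COD1 = 923.1 mg/L
COD2 = 406.2 mg/L
Average = 664.7 mg/L


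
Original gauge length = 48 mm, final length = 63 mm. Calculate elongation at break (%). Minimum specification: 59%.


Elongation = 31.3%
Meets spec: No

Extension = 63 - 48 = 15 mm
Elongation = 15 / 48 x 100 = 31.3%
Minimum required: 59%
Meets specification: No


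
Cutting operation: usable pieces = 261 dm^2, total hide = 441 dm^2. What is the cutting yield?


Yield = usable / total x 100
Yield = 261 / 441 x 100 = 59.2%


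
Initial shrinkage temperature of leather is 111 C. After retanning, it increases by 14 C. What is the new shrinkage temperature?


New Ts = 111 + 14 = 125 C


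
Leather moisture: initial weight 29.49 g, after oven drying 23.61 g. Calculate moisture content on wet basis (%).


Moisture = 29.49 - 23.61 = 5.88 g
MC = 5.88 / 29.49 x 100 = 19.9%


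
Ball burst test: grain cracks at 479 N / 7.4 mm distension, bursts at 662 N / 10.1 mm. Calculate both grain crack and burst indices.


Crack index = 64.7 N/mm
Burst index = 65.5 N/mm

Crack index = 479 / 7.4 = 64.7 N/mm
Burst index = 662 / 10.1 = 65.5 N/mm


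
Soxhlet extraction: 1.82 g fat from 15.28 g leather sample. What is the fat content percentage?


11.9%

Fat content = 1.82 / 15.28 x 100
Fat = 11.9%


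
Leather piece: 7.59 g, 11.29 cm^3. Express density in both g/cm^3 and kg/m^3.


Density = 7.59 / 11.29 = 0.672 g/cm^3
Convert: 0.672 x 1000 = 672 kg/m^3


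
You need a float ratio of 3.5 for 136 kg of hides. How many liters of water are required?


Water = hide weight x target ratio
Water = 136 x 3.5 = 476.0 L


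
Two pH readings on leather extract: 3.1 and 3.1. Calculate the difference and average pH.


Difference = |3.1 - 3.1| = 0.0
Average = (3.1 + 3.1) / 2 = 3.10


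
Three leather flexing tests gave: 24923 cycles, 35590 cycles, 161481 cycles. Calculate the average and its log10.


Average = (24923 + 35590 + 161481) / 3 = 73998 cycles
log10(73998) = 4.87


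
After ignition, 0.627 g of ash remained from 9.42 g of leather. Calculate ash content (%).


Ash% = 0.627 / 9.42 x 100
Ash% = 6.66%


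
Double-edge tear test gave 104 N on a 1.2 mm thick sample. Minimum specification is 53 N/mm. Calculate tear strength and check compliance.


Tear strength = 86.7 N/mm
Compliant: Yes


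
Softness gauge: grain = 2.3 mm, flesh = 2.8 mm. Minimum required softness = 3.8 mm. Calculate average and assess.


Average = (2.3 + 2.8) / 2 = 2.55 mm
Minimum = 3.8 mm
Meets requirement: No


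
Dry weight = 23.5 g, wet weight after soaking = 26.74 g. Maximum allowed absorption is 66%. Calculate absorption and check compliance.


Absorption = 13.8%
Compliant: Yes

WA = (26.74 - 23.5) / 23.5 x 100 = 13.8%
Maximum allowed: 66%
Compliant: Yes


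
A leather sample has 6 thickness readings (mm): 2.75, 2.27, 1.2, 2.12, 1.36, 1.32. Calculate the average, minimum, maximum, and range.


Sum = 11.02
Average = 11.02 / 6 = 1.84 mm
Minimum = 1.2 mm
Maximum = 2.75 mm
Range = 2.75 - 1.2 = 1.55 mm


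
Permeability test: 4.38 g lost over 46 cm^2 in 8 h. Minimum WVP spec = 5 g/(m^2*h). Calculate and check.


WVP = 119.02 g/(m^2*h)
Meets specification: Yes

WVP = 4.38 / (46 x 8) x 10000 = 119.02 g/(m^2*h)
Minimum: 5 g/(m^2*h)
Meets spec: Yes


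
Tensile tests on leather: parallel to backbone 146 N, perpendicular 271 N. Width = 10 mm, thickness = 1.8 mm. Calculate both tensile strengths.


Parallel = 8.11 N/mm^2
Perpendicular = 15.06 N/mm^2

Area = 10 x 1.8 = 18.0 mm^2
TS (parallel) = 146 / 18.0 = 8.11 N/mm^2
TS (perpendicular) = 271 / 18.0 = 15.06 N/mm^2


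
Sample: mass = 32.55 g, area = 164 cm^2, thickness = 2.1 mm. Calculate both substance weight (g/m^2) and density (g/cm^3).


SW = 32.55 / 164 x 10000 = 1984.8 g/m^2
Volume = 164 x 2.1 / 10 = 34.44 cm^3
Density = 32.55 / 34.44 = 0.945 g/cm^3


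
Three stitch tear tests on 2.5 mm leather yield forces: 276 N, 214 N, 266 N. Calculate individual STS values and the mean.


STS1 = 110.4 N/mm
STS2 = 85.6 N/mm
STS3 = 106.4 N/mm
Mean = 100.8 N/mm

STS1 = 276 / 2.5 = 110.4 N/mm
STS2 = 214 / 2.5 = 85.6 N/mm
STS3 = 266 / 2.5 = 106.4 N/mm
Mean = (110.4 + 85.6 + 106.4) / 3 = 100.8 N/mm


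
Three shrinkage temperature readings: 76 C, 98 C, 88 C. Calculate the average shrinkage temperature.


87.3 C

Average = (76 + 98 + 88) / 3
Average = 262 / 3 = 87.3 C


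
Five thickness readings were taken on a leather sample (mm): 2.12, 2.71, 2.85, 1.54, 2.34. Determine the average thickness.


2.31 mm

Sum = 2.12 + 2.71 + 2.85 + 1.54 + 2.34 = 11.56
Average = 11.56 / 5 = 2.31 mm


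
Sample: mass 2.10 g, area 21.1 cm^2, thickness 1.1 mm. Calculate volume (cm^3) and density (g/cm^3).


Thickness in cm = 1.1 / 10 = 0.11 cm
Volume = 21.1 x 0.11 = 2.321 cm^3
Density = 2.10 / 2.321 = 0.905 g/cm^3


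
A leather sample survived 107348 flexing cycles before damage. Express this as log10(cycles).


log10(107348) = 5.03


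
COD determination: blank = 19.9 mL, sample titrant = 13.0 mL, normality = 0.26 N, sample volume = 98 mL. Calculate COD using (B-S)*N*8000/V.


COD = (19.9 - 13.0) x 0.26 x 8000 / 98
COD = 6.9 x 0.26 x 8000 / 98
COD = 146.4 mg/L


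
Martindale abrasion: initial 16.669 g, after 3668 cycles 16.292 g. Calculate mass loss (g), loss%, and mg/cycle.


Loss = 16.669 - 16.292 = 0.377 g
Loss% = 0.377 / 16.669 x 100 = 2.26%
Rate = 0.377 / 3668 x 1000 = 0.103 mg/cycle


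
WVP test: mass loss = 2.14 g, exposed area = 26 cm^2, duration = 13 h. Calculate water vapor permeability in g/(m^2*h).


63.31 g/(m^2*h)

WVP = mass_loss / (area x time) x 10000
WVP = 2.14 / (26 x 13) x 10000
WVP = 2.14 / 338 x 10000 = 63.31 g/(m^2*h)


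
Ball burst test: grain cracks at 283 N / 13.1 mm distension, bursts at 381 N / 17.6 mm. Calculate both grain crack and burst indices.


Crack index = 283 / 13.1 = 21.6 N/mm
Burst index = 381 / 17.6 = 21.6 N/mm


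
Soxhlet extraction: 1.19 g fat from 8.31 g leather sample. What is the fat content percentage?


14.3%

Fat content = 1.19 / 8.31 x 100
Fat = 14.3%


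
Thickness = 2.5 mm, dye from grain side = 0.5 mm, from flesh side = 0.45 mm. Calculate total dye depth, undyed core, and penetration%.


Total dyed = 0.5 + 0.45 = 0.95 mm
Undyed core = 2.5 - 0.95 = 1.55 mm
Penetration = 0.95 / 2.5 x 100 = 38.0%


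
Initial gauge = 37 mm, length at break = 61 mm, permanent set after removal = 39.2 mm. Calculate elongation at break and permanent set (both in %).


Elongation at break = 64.9%
Permanent set = 5.9%


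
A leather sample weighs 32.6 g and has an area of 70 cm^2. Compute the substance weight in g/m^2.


Substance weight = mass / area x 10000
SW = 32.6 / 70 x 10000
SW = 4657.1 g/m^2


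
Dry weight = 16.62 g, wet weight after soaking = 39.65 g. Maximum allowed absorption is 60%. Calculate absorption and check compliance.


WA = (39.65 - 16.62) / 16.62 x 100 = 138.6%
Maximum allowed: 60%
Compliant: No


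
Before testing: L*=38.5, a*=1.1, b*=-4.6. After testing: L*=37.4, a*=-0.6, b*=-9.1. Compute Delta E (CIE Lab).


dL = 37.4 - 38.5 = -1.1
da = -0.6 - 1.1 = -1.7
db = -9.1 - (-4.6) = -4.5
dE = sqrt((-1.1)^2 + (-1.7)^2 + (-4.5)^2) = 4.93


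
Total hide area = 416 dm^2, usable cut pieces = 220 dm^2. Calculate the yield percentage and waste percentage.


Yield = 220 / 416 x 100 = 52.9%
Waste = 416 - 220 = 196 dm^2
Waste% = 100 - 52.9 = 47.1%


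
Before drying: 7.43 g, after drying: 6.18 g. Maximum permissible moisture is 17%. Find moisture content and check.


MC = (7.43 - 6.18) / 7.43 x 100 = 16.8%
Maximum: 17%
Acceptable: Yes


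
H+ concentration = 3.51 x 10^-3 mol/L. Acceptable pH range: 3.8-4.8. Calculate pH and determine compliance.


pH = -log10(3.51 x 10^-3) = 2.45
Range: 3.8 to 4.8
Compliant: No


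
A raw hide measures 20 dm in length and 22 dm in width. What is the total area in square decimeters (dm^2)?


Area = length x width
Area = 20 x 22 = 440 dm^2


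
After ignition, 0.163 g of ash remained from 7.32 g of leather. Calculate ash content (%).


Ash% = 0.163 / 7.32 x 100
Ash% = 2.23%


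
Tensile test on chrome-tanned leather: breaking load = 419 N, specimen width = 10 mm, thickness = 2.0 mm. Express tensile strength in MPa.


20.95 MPa

Cross-section = 10 x 2.0 = 20.0 mm^2
TS = 419 / 20.0 = 20.95 MPa
(1 N/mm^2 = 1 MPa)


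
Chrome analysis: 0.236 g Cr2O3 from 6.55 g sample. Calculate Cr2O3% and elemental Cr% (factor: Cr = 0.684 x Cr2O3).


Cr2O3 = 3.60%
Cr = 2.46%

Cr2O3% = 0.236 / 6.55 x 100 = 3.60%
Cr% = 3.60 x 0.684 = 2.46%


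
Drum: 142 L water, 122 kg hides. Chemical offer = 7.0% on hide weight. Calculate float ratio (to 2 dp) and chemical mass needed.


Float ratio = 1.16
Chemical needed = 8.54 kg

Float ratio = 142 / 122 = 1.16
Chemical = 122 x 7.0 / 100 = 8.54 kg


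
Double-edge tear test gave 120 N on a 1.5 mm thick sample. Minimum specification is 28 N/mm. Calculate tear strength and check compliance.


Tear strength = 80.0 N/mm
Compliant: Yes

Tear strength = 120 / 1.5 = 80.0 N/mm
Required minimum = 28 N/mm
Compliant: Yes


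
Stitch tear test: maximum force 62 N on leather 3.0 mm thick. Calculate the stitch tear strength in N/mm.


Stitch tear strength = force / thickness
STS = 62 / 3.0 = 20.7 N/mm


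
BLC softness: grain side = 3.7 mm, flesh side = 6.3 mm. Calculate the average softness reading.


Average = (3.7 + 6.3) / 2
Average = 5.00 mm


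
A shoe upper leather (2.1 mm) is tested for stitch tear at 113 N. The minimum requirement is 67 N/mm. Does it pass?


STS = 113 / 2.1 = 53.8 N/mm
Minimum required: 67 N/mm
Passes: No


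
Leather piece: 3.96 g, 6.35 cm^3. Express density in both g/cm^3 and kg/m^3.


0.624 g/cm^3
624 kg/m^3

Density = 3.96 / 6.35 = 0.624 g/cm^3
Convert: 0.624 x 1000 = 624 kg/m^3


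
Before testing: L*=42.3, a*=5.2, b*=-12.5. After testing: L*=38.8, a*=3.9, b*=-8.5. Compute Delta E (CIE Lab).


dL = 38.8 - 42.3 = -3.5
da = 3.9 - 5.2 = -1.3
db = -8.5 - (-12.5) = 4.0
dE = sqrt((-3.5)^2 + (-1.3)^2 + (4.0)^2) = 5.47


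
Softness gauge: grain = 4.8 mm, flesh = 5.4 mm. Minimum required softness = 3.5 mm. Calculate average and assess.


Average = (4.8 + 5.4) / 2 = 5.10 mm
Minimum = 3.5 mm
Meets requirement: Yes


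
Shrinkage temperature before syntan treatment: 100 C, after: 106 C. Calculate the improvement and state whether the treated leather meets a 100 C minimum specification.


Improvement = 6 C
Meets 100 C spec: Yes

Improvement = 106 - 100 = 6 C
Spec check: 106 C >= 100 C? Yes


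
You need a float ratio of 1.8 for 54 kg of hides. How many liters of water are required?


97.2 L


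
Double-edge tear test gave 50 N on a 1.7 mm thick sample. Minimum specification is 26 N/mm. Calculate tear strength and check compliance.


Tear strength = 29.4 N/mm
Compliant: Yes


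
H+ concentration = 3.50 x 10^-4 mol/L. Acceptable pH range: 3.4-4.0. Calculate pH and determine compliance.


pH = -log10(3.50 x 10^-4) = 3.46
Range: 3.4 to 4.0
Compliant: Yes


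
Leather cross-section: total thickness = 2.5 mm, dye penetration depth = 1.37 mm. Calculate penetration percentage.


54.8%


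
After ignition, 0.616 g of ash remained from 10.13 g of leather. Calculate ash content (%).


Ash% = 0.616 / 10.13 x 100
Ash% = 6.08%


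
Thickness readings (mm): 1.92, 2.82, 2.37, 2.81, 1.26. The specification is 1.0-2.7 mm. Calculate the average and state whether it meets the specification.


Average = 2.24 mm
Within specification: Yes

Sum = 11.18
Average = 11.18 / 5 = 2.24 mm
Specification range: 1.0 to 2.7 mm
Within spec: Yes


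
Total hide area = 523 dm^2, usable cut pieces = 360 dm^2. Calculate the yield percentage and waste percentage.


Yield = 360 / 523 x 100 = 68.8%
Waste = 523 - 360 = 163 dm^2
Waste% = 100 - 68.8 = 31.2%


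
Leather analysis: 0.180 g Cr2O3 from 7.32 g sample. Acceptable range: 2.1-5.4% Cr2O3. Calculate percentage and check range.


Cr2O3% = 0.180 / 7.32 x 100 = 2.46%
Acceptable range: 2.1 to 5.4%
Within range: Yes


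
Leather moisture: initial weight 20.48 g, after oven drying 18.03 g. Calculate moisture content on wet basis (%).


Moisture = 20.48 - 18.03 = 2.45 g
MC = 2.45 / 20.48 x 100 = 12.0%


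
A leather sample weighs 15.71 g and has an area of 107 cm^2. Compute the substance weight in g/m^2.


Substance weight = mass / area x 10000
SW = 15.71 / 107 x 10000
SW = 1468.2 g/m^2


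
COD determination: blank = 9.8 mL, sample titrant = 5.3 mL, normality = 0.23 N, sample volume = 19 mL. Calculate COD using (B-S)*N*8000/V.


435.8 mg/L

COD = (9.8 - 5.3) x 0.23 x 8000 / 19
COD = 4.5 x 0.23 x 8000 / 19
COD = 435.8 mg/L


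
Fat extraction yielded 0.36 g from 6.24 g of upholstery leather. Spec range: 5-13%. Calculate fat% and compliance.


Fat content = 5.8%
Compliant: Yes


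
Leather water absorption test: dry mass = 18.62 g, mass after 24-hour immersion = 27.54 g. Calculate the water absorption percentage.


Water absorbed = 27.54 - 18.62 = 8.92 g
WA% = 8.92 / 18.62 x 100 = 47.9%


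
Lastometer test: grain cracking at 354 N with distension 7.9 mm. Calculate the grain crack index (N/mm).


44.8 N/mm

Grain crack index = force / distension
Index = 354 / 7.9 = 44.8 N/mm


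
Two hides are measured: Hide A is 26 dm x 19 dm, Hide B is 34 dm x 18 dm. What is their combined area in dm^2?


1106 dm^2


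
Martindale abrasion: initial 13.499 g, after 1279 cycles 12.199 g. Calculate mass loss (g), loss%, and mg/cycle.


Mass loss = 1.300 g
Loss = 9.63%
Rate = 1.016 mg/cycle

Loss = 13.499 - 12.199 = 1.300 g
Loss% = 1.300 / 13.499 x 100 = 9.63%
Rate = 1.300 / 1279 x 1000 = 1.016 mg/cycle


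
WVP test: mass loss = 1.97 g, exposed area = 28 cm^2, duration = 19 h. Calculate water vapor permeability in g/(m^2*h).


WVP = mass_loss / (area x time) x 10000
WVP = 1.97 / (28 x 19) x 10000
WVP = 1.97 / 532 x 10000 = 37.03 g/(m^2*h)


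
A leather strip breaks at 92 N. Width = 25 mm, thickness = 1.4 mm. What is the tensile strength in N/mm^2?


Cross-sectional area = 25 x 1.4 = 35.0 mm^2
Tensile strength = 92 / 35.0 = 2.63 N/mm^2


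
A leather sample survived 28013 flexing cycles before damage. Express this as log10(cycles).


log10(28013) = 4.45


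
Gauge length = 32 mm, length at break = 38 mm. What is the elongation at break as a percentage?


Extension = 38 - 32 = 6 mm
Elongation = 6 / 32 x 100 = 18.8%


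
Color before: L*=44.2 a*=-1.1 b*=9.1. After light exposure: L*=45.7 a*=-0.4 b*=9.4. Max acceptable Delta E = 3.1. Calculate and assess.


Delta E = 1.68
Passes: Yes


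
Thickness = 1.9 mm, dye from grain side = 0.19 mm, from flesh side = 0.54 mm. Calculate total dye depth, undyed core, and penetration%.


Total dyed = 0.19 + 0.54 = 0.73 mm
Undyed core = 1.9 - 0.73 = 1.17 mm
Penetration = 0.73 / 1.9 x 100 = 38.4%


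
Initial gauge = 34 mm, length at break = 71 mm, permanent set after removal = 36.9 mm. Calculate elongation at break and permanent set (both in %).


Elongation at break = (71 - 34) / 34 x 100 = 108.8%
Permanent set = (36.9 - 34) / 34 x 100 = 8.5%
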